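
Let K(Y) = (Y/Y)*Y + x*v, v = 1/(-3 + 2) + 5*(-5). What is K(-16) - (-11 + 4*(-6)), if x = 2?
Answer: -33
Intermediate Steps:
v = -26 (v = 1/(-1) - 25 = -1 - 25 = -26)
K(Y) = -52 + Y (K(Y) = (Y/Y)*Y + 2*(-26) = 1*Y - 52 = Y - 52 = -52 + Y)
K(-16) - (-11 + 4*(-6)) = (-52 - 16) - (-11 + 4*(-6)) = -68 - (-11 - 24) = -68 - 1*(-35) = -68 + 35 = -33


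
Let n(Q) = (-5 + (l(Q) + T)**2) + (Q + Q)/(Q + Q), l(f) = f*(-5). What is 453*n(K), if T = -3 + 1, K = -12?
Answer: 1522080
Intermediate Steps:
l(f) = -5*f
T = -2
n(Q) = -4 + (-2 - 5*Q)**2 (n(Q) = (-5 + (-5*Q - 2)**2) + (Q + Q)/(Q + Q) = (-5 + (-2 - 5*Q)**2) + (2*Q)/((2*Q)) = (-5 + (-2 - 5*Q)**2) + (2*Q)*(1/(2*Q)) = (-5 + (-2 - 5*Q)**2) + 1 = -4 + (-2 - 5*Q)**2)
453*n(K) = 453*(-4 + (2 + 5*(-12))**2) = 453*(-4 + (2 - 60)**2) = 453*(-4 + (-58)**2) = 453*(-4 + 3364) = 453*3360 = 1522080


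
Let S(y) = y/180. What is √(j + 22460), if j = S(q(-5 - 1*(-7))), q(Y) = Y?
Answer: √20214010/30 ≈ 149.87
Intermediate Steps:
S(y) = y/180 (S(y) = y*(1/180) = y/180)
j = 1/90 (j = (-5 - 1*(-7))/180 = (-5 + 7)/180 = (1/180)*2 = 1/90 ≈ 0.011111)
√(j + 22460) = √(1/90 + 22460) = √(2021401/90) = √20214010/30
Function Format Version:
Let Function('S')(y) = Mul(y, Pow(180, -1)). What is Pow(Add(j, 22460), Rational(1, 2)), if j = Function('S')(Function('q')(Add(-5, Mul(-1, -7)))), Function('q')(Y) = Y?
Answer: Mul(Rational(1, 30), Pow(20214010, Rational(1, 2))) ≈ 149.87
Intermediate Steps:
Function('S')(y) = Mul(Rational(1, 180), y) (Function('S')(y) = Mul(y, Rational(1, 180)) = Mul(Rational(1, 180), y))
j = Rational(1, 90) (j = Mul(Rational(1, 180), Add(-5, Mul(-1, -7))) = Mul(Rational(1, 180), Add(-5, 7)) = Mul(Rational(1, 180), 2) = Rational(1, 90) ≈ 0.011111)
Pow(Add(j, 22460), Rational(1, 2)) = Pow(Add(Rational(1, 90), 22460), Rational(1, 2)) = Pow(Rational(2021401, 90), Rational(1, 2)) = Mul(Rational(1, 30), Pow(20214010, Rational(1, 2)))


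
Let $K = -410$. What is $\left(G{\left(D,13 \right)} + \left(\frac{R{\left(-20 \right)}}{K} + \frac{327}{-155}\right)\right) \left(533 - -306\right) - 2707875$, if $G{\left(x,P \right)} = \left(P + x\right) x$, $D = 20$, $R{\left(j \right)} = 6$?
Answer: $- \frac{2740170885}{1271} \approx -2.1559 \cdot 10^{6}$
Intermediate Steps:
$G{\left(x,P \right)} = x \left(P + x\right)$
$\left(G{\left(D,13 \right)} + \left(\frac{R{\left(-20 \right)}}{K} + \frac{327}{-155}\right)\right) \left(533 - -306\right) - 2707875 = \left(20 \left(13 + 20\right) + \left(\frac{6}{-410} + \frac{327}{-155}\right)\right) \left(533 - -306\right) - 2707875 = \left(20 \cdot 33 + \left(6 \left(- \frac{1}{410}\right) + 327 \left(- \frac{1}{155}\right)\right)\right) \left(533 + 306\right) - 2707875 = \left(660 - \frac{2700}{1271}\right) 839 - 2707875 = \frac{836160}{1271} \cdot 839 - 2707875 = \frac{701538240}{1271} - 2707875 = - \frac{2740170885}{1271}$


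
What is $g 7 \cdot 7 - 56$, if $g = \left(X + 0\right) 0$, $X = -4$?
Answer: $-56$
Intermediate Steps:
$g = 0$ ($g = \left(-4 + 0\right) 0 = \left(-4\right) 0 = 0$)
$g 7 \cdot 7 - 56 = 0 \cdot 7 \cdot 7 - 56 = 0 \cdot 7 - 56 = 0 - 56 = -56$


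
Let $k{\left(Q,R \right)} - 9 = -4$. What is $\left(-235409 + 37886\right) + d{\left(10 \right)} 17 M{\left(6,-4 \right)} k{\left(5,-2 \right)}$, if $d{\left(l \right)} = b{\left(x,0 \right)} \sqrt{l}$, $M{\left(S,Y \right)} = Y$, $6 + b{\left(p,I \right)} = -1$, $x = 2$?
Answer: $-197523 + 2380 \sqrt{10} \approx -1.9 \cdot 10^{5}$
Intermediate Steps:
$b{\left(p,I \right)} = -7$ ($b{\left(p,I \right)} = -6 - 1 = -7$)
$k{\left(Q,R \right)} = 5$ ($k{\left(Q,R \right)} = 9 - 4 = 5$)
$d{\left(l \right)} = - 7 \sqrt{l}$
$\left(-235409 + 37886\right) + d{\left(10 \right)} 17 M{\left(6,-4 \right)} k{\left(5,-2 \right)} = \left(-235409 + 37886\right) + - 7 \sqrt{10} \cdot 17 \left(-4\right) 5 = -197523 + - 7 \sqrt{10} \left(\left(-68\right) 5\right) = -197523 + - 7 \sqrt{10} \left(-340\right) = -197523 + 2380 \sqrt{10}$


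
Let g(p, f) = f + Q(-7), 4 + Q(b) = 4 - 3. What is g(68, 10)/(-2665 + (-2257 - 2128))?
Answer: -7/7050 ≈ -0.00099291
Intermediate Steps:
Q(b) = -3 (Q(b) = -4 + (4 - 3) = -4 + 1 = -3)
g(p, f) = -3 + f (g(p, f) = f - 3 = -3 + f)
g(68, 10)/(-2665 + (-2257 - 2128)) = (-3 + 10)/(-2665 + (-2257 - 2128)) = 7/(-2665 - 4385) = 7/(-7050) = 7*(-1/7050) = -7/7050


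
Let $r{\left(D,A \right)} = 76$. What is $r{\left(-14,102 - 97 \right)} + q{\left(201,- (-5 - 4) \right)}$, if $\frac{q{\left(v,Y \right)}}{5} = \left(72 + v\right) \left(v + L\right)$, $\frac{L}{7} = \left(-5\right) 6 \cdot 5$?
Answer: $-1158809$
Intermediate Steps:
$L = -1050$ ($L = 7 \left(-5\right) 6 \cdot 5 = 7 \left(\left(-30\right) 5\right) = 7 \left(-150\right) = -1050$)
$q{\left(v,Y \right)} = 5 \left(-1050 + v\right) \left(72 + v\right)$ ($q{\left(v,Y \right)} = 5 \left(72 + v\right) \left(v - 1050\right) = 5 \left(72 + v\right) \left(-1050 + v\right) = 5 \left(-1050 + v\right) \left(72 + v\right)$)
$r{\left(-14,102 - 97 \right)} + q{\left(201,- (-5 - 4) \right)} = 76 - \left(1360890 - 202005\right) = 76 - 1158885 = -1158809$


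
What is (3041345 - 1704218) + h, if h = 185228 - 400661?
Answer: 1121694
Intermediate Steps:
h = -215433
(3041345 - 1704218) + h = (3041345 - 1704218) - 215433 = 1337127 - 215433 = 1121694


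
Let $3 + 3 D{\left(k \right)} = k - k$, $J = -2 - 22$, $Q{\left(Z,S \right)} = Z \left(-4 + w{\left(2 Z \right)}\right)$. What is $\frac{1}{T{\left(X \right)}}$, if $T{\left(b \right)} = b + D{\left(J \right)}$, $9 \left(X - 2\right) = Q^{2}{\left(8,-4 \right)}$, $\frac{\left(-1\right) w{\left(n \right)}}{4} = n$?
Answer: $\frac{9}{295945} \approx 3.0411 \cdot 10^{-5}$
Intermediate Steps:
$w{\left(n \right)} = - 4 n$
$Q{\left(Z,S \right)} = Z \left(-4 - 8 Z\right)$ ($Q{\left(Z,S \right)} = Z \left(-4 - 4 \cdot 2 Z\right) = Z \left(-4 - 8 Z\right)$)
$J = -24$
$X = \frac{295954}{9}$ ($X = 2 + \frac{\left(\left(-4\right) 8 \left(1 + 2 \cdot 8\right)\right)^{2}}{9} = 2 + \frac{\left(\left(-4\right) 8 \left(1 + 16\right)\right)^{2}}{9} = 2 + \frac{\left(\left(-4\right) 8 \cdot 17\right)^{2}}{9} = 2 + \frac{\left(-544\right)^{2}}{9} = 2 + \frac{1}{9} \cdot 295936 = 2 + \frac{295936}{9} = \frac{295954}{9} \approx 32884.0$)
$D{\left(k \right)} = -1$ ($D{\left(k \right)} = -1 + \frac{k - k}{3} = -1 + \frac{1}{3} \cdot 0 = -1 + 0 = -1$)
$T{\left(b \right)} = -1 + b$ ($T{\left(b \right)} = b - 1 = -1 + b$)
$\frac{1}{T{\left(X \right)}} = \frac{1}{-1 + \frac{295954}{9}} = \frac{1}{\frac{295945}{9}} = \frac{9}{295945}$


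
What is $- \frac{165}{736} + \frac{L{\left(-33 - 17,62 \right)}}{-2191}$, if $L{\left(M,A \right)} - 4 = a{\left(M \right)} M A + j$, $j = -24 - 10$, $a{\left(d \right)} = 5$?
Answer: $\frac{11068565}{1612576} \approx 6.8639$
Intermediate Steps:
$j = -34$ ($j = -24 - 10 = -34$)
$L{\left(M,A \right)} = -30 + 5 A M$ ($L{\left(M,A \right)} = 4 + \left(5 M A - 34\right) = 4 + \left(5 A M - 34\right) = 4 + \left(-34 + 5 A M\right) = -30 + 5 A M$)
$- \frac{165}{736} + \frac{L{\left(-33 - 17,62 \right)}}{-2191} = - \frac{165}{736} + \frac{-30 + 5 \cdot 62 \left(-33 - 17\right)}{-2191} = \left(-165\right) \frac{1}{736} + \left(-30 + 5 \cdot 62 \left(-50\right)\right) \left(- \frac{1}{2191}\right) = - \frac{165}{736} + \left(-30 - 15500\right) \left(- \frac{1}{2191}\right) = - \frac{165}{736} - - \frac{15530}{2191} = - \frac{165}{736} + \frac{15530}{2191} = \frac{11068565}{1612576}$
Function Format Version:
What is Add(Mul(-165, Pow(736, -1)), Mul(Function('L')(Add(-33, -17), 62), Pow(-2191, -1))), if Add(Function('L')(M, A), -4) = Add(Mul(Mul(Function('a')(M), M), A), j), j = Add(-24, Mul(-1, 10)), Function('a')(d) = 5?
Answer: Rational(11068565, 1612576) ≈ 6.8639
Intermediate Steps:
j = -34 (j = Add(-24, -10) = -34)
Function('L')(M, A) = Add(-30, Mul(5, A, M)) (Function('L')(M, A) = Add(4, Add(Mul(Mul(5, M), A), -34)) = Add(4, Add(Mul(5, A, M), -34)) = Add(4, Add(-34, Mul(5, A, M))) = Add(-30, Mul(5, A, M)))
Add(Mul(-165, Pow(736, -1)), Mul(Function('L')(Add(-33, -17), 62), Pow(-2191, -1))) = Add(Mul(-165, Pow(736, -1)), Mul(Add(-30, Mul(5, 62, Add(-33, -17))), Pow(-2191, -1))) = Add(Mul(-165, Rational(1, 736)), Mul(Add(-30, Mul(5, 62, -50)), Rational(-1, 2191))) = Add(Rational(-165, 736), Mul(Add(-30, -15500), Rational(-1, 2191))) = Add(Rational(-165, 736), Mul(-15530, Rational(-1, 2191))) = Add(Rational(-165, 736), Rational(15530, 2191)) = Rational(11068565, 1612576)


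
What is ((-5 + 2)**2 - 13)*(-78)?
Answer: 312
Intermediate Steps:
((-5 + 2)**2 - 13)*(-78) = ((-3)**2 - 13)*(-78) = (9 - 13)*(-78) = -4*(-78) = 312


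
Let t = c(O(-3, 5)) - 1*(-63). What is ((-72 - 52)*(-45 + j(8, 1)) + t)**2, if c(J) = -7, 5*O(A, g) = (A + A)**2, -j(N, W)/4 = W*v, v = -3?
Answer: 17205904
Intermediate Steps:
j(N, W) = 12*W (j(N, W) = -4*W*(-3) = -(-12)*W = 12*W)
O(A, g) = 4*A**2/5 (O(A, g) = (A + A)**2/5 = (2*A)**2/5 = (4*A**2)/5 = 4*A**2/5)
t = 56 (t = -7 - 1*(-63) = -7 + 63 = 56)
((-72 - 52)*(-45 + j(8, 1)) + t)**2 = ((-72 - 52)*(-45 + 12*1) + 56)**2 = (-124*(-45 + 12) + 56)**2 = (-124*(-33) + 56)**2 = (4092 + 56)**2 = 4148**2 = 17205904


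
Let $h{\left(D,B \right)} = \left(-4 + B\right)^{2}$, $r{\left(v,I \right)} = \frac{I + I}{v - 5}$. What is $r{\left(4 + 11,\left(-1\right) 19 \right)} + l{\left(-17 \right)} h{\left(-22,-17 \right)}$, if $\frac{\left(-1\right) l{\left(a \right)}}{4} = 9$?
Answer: $- \frac{79399}{5} \approx -15880.0$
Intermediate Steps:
$l{\left(a \right)} = -36$ ($l{\left(a \right)} = \left(-4\right) 9 = -36$)
$r{\left(v,I \right)} = \frac{2 I}{-5 + v}$
$r{\left(4 + 11,\left(-1\right) 19 \right)} + l{\left(-17 \right)} h{\left(-22,-17 \right)} = \frac{2 \left(\left(-1\right) 19\right)}{-5 + \left(4 + 11\right)} - 36 \left(-4 - 17\right)^{2} = 2 \left(-19\right) \frac{1}{-5 + 15} - 36 \left(-21\right)^{2} = 2 \left(-19\right) \frac{1}{10} - 15876 = - \frac{19}{5} - 15876 = - \frac{79399}{5}$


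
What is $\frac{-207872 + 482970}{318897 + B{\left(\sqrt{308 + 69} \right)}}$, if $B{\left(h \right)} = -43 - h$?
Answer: $\frac{87716097692}{101667872939} + \frac{275098 \sqrt{377}}{101667872939} \approx 0.86282$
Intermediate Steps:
$\frac{-207872 + 482970}{318897 + B{\left(\sqrt{308 + 69} \right)}} = \frac{-207872 + 482970}{318897 - \left(43 + \sqrt{308 + 69}\right)} = \frac{275098}{318897 - \left(43 + \sqrt{377}\right)} = \frac{275098}{318854 - \sqrt{377}}$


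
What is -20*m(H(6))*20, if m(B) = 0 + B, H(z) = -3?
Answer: 1200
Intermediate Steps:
m(B) = B
-20*m(H(6))*20 = -20*(-3)*20 = 60*20 = 1200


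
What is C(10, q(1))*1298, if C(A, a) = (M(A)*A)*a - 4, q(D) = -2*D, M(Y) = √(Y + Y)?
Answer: -5192 - 51920*√5 ≈ -1.2129e+5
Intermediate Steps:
M(Y) = √2*√Y (M(Y) = √(2*Y) = √2*√Y)
C(A, a) = -4 + a*√2*A^(3/2) (C(A, a) = ((√2*√A)*A)*a - 4 = (√2*A^(3/2))*a - 4 = a*√2*A^(3/2) - 4 = -4 + a*√2*A^(3/2))
C(10, q(1))*1298 = (-4 + (-2*1)*√2*10^(3/2))*1298 = (-4 - 2*√2*10*√10)*1298 = (-4 - 40*√5)*1298 = -5192 - 51920*√5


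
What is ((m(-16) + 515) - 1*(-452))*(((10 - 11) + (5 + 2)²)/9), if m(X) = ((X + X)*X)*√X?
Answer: 15472/3 + 32768*I/3 ≈ 5157.3 + 10923.0*I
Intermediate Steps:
m(X) = 2*X^(5/2) (m(X) = ((2*X)*X)*√X = (2*X²)*√X = 2*X^(5/2))
((m(-16) + 515) - 1*(-452))*(((10 - 11) + (5 + 2)²)/9) = ((2*(-16)^(5/2) + 515) - 1*(-452))*(((10 - 11) + (5 + 2)²)/9) = ((2*(1024*I) + 515) + 452)*((-1 + 7²)*(⅑)) = ((2048*I + 515) + 452)*((-1 + 49)*(⅑)) = ((515 + 2048*I) + 452)*(48*(⅑)) = (967 + 2048*I)*(16/3) = 15472/3 + 32768*I/3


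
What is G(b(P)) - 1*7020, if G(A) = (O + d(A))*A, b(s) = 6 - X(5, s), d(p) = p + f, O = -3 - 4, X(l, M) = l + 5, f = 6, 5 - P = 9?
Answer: -7000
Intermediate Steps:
P = -4 (P = 5 - 1*9 = 5 - 9 = -4)
X(l, M) = 5 + l
O = -7
d(p) = 6 + p (d(p) = p + 6 = 6 + p)
b(s) = -4 (b(s) = 6 - (5 + 5) = 6 - 1*10 = 6 - 10 = -4)
G(A) = A*(-1 + A) (G(A) = (-7 + (6 + A))*A = (-1 + A)*A = A*(-1 + A))
G(b(P)) - 1*7020 = -4*(-1 - 4) - 1*7020 = -4*(-5) - 7020 = 20 - 7020 = -7000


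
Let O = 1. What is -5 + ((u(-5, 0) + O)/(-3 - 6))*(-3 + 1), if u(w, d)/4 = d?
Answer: -43/9 ≈ -4.7778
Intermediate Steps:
u(w, d) = 4*d
-5 + ((u(-5, 0) + O)/(-3 - 6))*(-3 + 1) = -5 + ((4*0 + 1)/(-3 - 6))*(-3 + 1) = -5 + ((0 + 1)/(-9))*(-2) = -5 + (1*(-⅑))*(-2) = -5 - ⅑*(-2) = -5 + 2/9 = -43/9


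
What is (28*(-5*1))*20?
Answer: -2800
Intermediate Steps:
(28*(-5*1))*20 = (28*(-5))*20 = -140*20 = -2800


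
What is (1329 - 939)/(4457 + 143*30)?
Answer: 390/8747 ≈ 0.044587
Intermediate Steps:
(1329 - 939)/(4457 + 143*30) = 390/(4457 + 4290) = 390/8747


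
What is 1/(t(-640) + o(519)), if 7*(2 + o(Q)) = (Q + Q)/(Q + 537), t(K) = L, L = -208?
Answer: -1232/258547 ≈ -0.0047651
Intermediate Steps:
t(K) = -208
o(Q) = -2 + 2*Q/(7*(537 + Q)) (o(Q) = -2 + ((Q + Q)/(Q + 537))/7 = -2 + ((2*Q)/(537 + Q))/7 = -2 + (2*Q/(537 + Q))/7 = -2 + 2*Q/(7*(537 + Q)))
1/(t(-640) + o(519)) = 1/(-208 + 6*(-1253 - 2*519)/(7*(537 + 519))) = 1/(-208 + (6/7)*(-1253 - 1038)/1056) = 1/(-208 + (6/7)*(1/1056)*(-2291)) = 1/(-208 - 2291/1232) = 1/(-258547/1232) = -1232/258547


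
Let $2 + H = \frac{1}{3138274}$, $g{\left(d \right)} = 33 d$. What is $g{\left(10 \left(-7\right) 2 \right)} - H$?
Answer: $- \frac{14492549333}{3138274} \approx -4618.0$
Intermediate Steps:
$H = - \frac{6276547}{3138274}$ ($H = -2 + \frac{1}{3138274} = - \frac{6276547}{3138274} \approx -2.0$)
$g{\left(10 \left(-7\right) 2 \right)} - H = 33 \cdot 10 \left(-7\right) 2 - - \frac{6276547}{3138274} = 33 \left(\left(-70\right) 2\right) + \frac{6276547}{3138274} = 33 \left(-140\right) + \frac{6276547}{3138274} = -4620 + \frac{6276547}{3138274} = - \frac{14492549333}{3138274}$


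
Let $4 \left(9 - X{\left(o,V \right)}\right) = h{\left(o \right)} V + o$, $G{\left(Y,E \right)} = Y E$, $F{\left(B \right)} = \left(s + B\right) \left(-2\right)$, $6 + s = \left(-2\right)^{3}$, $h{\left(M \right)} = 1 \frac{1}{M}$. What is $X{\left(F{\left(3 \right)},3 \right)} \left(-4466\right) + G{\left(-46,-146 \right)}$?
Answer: $- \frac{35051}{4} \approx -8762.8$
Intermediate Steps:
$h{\left(M \right)} = \frac{1}{M}$
$s = -14$ ($s = -6 + \left(-2\right)^{3} = -6 - 8 = -14$)
$F{\left(B \right)} = 28 - 2 B$ ($F{\left(B \right)} = \left(-14 + B\right) \left(-2\right) = 28 - 2 B$)
$G{\left(Y,E \right)} = E Y$
$X{\left(o,V \right)} = 9 - \frac{o}{4} - \frac{V}{4 o}$ ($X{\left(o,V \right)} = 9 - \frac{\frac{V}{o} + o}{4} = 9 - \frac{o + \frac{V}{o}}{4} = 9 - \left(\frac{o}{4} + \frac{V}{4 o}\right) = 9 - \frac{o}{4} - \frac{V}{4 o}$)
$X{\left(F{\left(3 \right)},3 \right)} \left(-4466\right) + G{\left(-46,-146 \right)} = \frac{\left(-1\right) 3 + \left(28 - 6\right) \left(36 - \left(28 - 6\right)\right)}{4 \left(28 - 6\right)} \left(-4466\right) - -6716 = \frac{-3 + \left(28 - 6\right) \left(36 - \left(28 - 6\right)\right)}{4 \left(28 - 6\right)} \left(-4466\right) + 6716 = \frac{-3 + 22 \left(36 - 22\right)}{4 \cdot 22} \left(-4466\right) + 6716 = \frac{1}{4} \cdot \frac{1}{22} \left(-3 + 22 \left(36 - 22\right)\right) \left(-4466\right) + 6716 = \frac{1}{4} \cdot \frac{1}{22} \left(-3 + 22 \cdot 14\right) \left(-4466\right) + 6716 = \frac{1}{4} \cdot \frac{1}{22} \left(-3 + 308\right) \left(-4466\right) + 6716 = \frac{1}{4} \cdot \frac{1}{22} \cdot 305 \left(-4466\right) + 6716 = \frac{305}{88} \left(-4466\right) + 6716 = - \frac{61915}{4} + 6716 = - \frac{35051}{4}$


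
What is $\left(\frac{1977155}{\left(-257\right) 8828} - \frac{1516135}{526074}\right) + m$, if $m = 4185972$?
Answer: $\frac{2498090800660423879}{596777293452} \approx 4.186 \cdot 10^{6}$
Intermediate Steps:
$\left(\frac{1977155}{\left(-257\right) 8828} - \frac{1516135}{526074}\right) + m = \left(\frac{1977155}{\left(-257\right) 8828} - \frac{1516135}{526074}\right) + 4185972 = \left(\frac{1977155}{-2268796} - \frac{1516135}{526074}\right) + 4185972 = \left(1977155 \left(- \frac{1}{2268796}\right) - \frac{1516135}{526074}\right) + 4185972 = \left(- \frac{1977155}{2268796} - \frac{1516135}{526074}\right) + 4185972 = - \frac{2239965431465}{596777293452} + 4185972 = \frac{2498090800660423879}{596777293452}$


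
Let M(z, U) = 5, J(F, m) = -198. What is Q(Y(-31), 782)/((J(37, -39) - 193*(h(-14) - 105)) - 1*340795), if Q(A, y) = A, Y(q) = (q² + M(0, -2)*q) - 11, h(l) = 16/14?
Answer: -371/149776 ≈ -0.0024770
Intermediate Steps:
h(l) = 8/7 (h(l) = 16*(1/14) = 8/7)
Y(q) = -11 + q² + 5*q (Y(q) = (q² + 5*q) - 11 = -11 + q² + 5*q)
Q(Y(-31), 782)/((J(37, -39) - 193*(h(-14) - 105)) - 1*340795) = (-11 + (-31)² + 5*(-31))/((-198 - 193*(8/7 - 105)) - 1*340795) = (-11 + 961 - 155)/((-198 - 193*(-727)/7) - 340795) = 795/((-198 - 1*(-140311/7)) - 340795) = 795/((-198 + 140311/7) - 340795) = 795/(138925/7 - 340795) = 795/(-2246640/7) = 795*(-7/2246640) = -371/149776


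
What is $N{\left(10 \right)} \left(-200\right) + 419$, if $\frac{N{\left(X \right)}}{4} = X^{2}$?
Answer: $-79581$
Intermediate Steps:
$N{\left(X \right)} = 4 X^{2}$
$N{\left(10 \right)} \left(-200\right) + 419 = 4 \cdot 10^{2} \left(-200\right) + 419 = 4 \cdot 100 \left(-200\right) + 419 = 400 \left(-200\right) + 419 = -80000 + 419 = -79581$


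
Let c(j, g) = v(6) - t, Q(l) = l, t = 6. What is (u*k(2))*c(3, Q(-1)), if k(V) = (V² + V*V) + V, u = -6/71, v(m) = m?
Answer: 0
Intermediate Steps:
u = -6/71 (u = -6*1/71 = -6/71 ≈ -0.084507)
c(j, g) = 0 (c(j, g) = 6 - 1*6 = 6 - 6 = 0)
k(V) = V + 2*V² (k(V) = (V² + V²) + V = 2*V² + V = V + 2*V²)
(u*k(2))*c(3, Q(-1)) = -12*(1 + 2*2)/71*0 = -12*(1 + 4)/71*0 = -12*5/71*0 = -6/71*10*0 = -60/71*0 = 0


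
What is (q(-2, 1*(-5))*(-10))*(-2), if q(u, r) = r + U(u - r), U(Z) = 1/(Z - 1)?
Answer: -90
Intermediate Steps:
U(Z) = 1/(-1 + Z)
q(u, r) = r + 1/(-1 + u - r) (q(u, r) = r + 1/(-1 + (u - r)) = r + 1/(-1 + u - r))
(q(-2, 1*(-5))*(-10))*(-2) = ((1*(-5) - 1/(1 + 1*(-5) - 1*(-2)))*(-10))*(-2) = ((-5 - 1/(1 - 5 + 2))*(-10))*(-2) = ((-5 - 1/(-2))*(-10))*(-2) = ((-5 - 1*(-½))*(-10))*(-2) = ((-5 + ½)*(-10))*(-2) = -9/2*(-10)*(-2) = 45*(-2) = -90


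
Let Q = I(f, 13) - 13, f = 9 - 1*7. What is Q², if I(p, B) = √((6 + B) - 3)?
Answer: 81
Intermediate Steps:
f = 2 (f = 9 - 7 = 2)
I(p, B) = √(3 + B)
Q = -9 (Q = √(3 + 13) - 13 = √16 - 13 = 4 - 13 = -9)
Q² = (-9)² = 81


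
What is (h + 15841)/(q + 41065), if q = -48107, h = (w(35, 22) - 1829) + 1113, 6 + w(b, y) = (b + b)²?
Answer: -20019/7042 ≈ -2.8428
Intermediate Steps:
w(b, y) = -6 + 4*b² (w(b, y) = -6 + (b + b)² = -6 + (2*b)² = -6 + 4*b²)
h = 4178 (h = ((-6 + 4*35²) - 1829) + 1113 = ((-6 + 4*1225) - 1829) + 1113 = ((-6 + 4900) - 1829) + 1113 = (4894 - 1829) + 1113 = 3065 + 1113 = 4178)
(h + 15841)/(q + 41065) = (4178 + 15841)/(-48107 + 41065) = 20019/(-7042) = 20019*(-1/7042) = -20019/7042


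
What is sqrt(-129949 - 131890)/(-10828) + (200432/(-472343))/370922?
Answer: -100216/87601205123 - I*sqrt(261839)/10828 ≈ -1.144e-6 - 0.047257*I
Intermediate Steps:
sqrt(-129949 - 131890)/(-10828) + (200432/(-472343))/370922 = sqrt(-261839)*(-1/10828) + (200432*(-1/472343))*(1/370922) = (I*sqrt(261839))*(-1/10828) - 200432/472343*1/370922 = -I*sqrt(261839)/10828 - 100216/87601205123 = -100216/87601205123 - I*sqrt(261839)/10828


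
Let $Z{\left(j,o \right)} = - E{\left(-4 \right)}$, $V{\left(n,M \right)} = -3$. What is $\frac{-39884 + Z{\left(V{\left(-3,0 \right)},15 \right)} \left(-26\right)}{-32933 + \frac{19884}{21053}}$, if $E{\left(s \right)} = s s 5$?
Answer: $\frac{795887612}{693318565} \approx 1.1479$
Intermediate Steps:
$E{\left(s \right)} = 5 s^{2}$ ($E{\left(s \right)} = s^{2} \cdot 5 = 5 s^{2}$)
$Z{\left(j,o \right)} = -80$ ($Z{\left(j,o \right)} = - 5 \left(-4\right)^{2} = - 5 \cdot 16 = \left(-1\right) 80 = -80$)
$\frac{-39884 + Z{\left(V{\left(-3,0 \right)},15 \right)} \left(-26\right)}{-32933 + \frac{19884}{21053}} = \frac{-39884 - -2080}{-32933 + \frac{19884}{21053}} = \frac{-39884 + 2080}{-32933 + 19884 \cdot \frac{1}{21053}} = - \frac{37804}{-32933 + \frac{19884}{21053}} = - \frac{37804}{- \frac{693318565}{21053}} = \left(-37804\right) \left(- \frac{21053}{693318565}\right) = \frac{795887612}{693318565}$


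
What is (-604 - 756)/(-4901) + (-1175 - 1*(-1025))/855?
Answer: 28510/279357 ≈ 0.10206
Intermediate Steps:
(-604 - 756)/(-4901) + (-1175 - 1*(-1025))/855 = -1360*(-1/4901) + (-1175 + 1025)*(1/855) = 1360/4901 - 150*1/855 = 1360/4901 - 10/57 = 28510/279357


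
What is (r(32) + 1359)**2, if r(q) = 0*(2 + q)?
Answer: 1846881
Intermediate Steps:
r(q) = 0
(r(32) + 1359)**2 = (0 + 1359)**2 = 1359**2 = 1846881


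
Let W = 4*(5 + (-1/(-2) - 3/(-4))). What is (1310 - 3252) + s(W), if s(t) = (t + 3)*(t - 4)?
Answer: -1354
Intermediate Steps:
W = 25 (W = 4*(5 + (-1*(-½) - 3*(-¼))) = 4*(5 + (½ + ¾)) = 4*(5 + 5/4) = 4*(25/4) = 25)
s(t) = (-4 + t)*(3 + t) (s(t) = (3 + t)*(-4 + t) = (-4 + t)*(3 + t))
(1310 - 3252) + s(W) = (1310 - 3252) + (-12 + 25² - 1*25) = -1942 + (-12 + 625 - 25) = -1942 + 588 = -1354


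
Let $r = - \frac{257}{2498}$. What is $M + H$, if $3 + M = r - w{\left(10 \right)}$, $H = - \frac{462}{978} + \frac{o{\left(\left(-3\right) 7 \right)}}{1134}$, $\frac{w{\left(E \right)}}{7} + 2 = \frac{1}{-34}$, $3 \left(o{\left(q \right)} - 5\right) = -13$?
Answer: $\frac{62587178588}{5887125279} \approx 10.631$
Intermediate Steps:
$o{\left(q \right)} = \frac{2}{3}$ ($o{\left(q \right)} = 5 + \frac{1}{3} \left(-13\right) = 5 - \frac{13}{3} = \frac{2}{3}$)
$w{\left(E \right)} = - \frac{483}{34}$ ($w{\left(E \right)} = -14 + \frac{7}{-34} = -14 + 7 \left(- \frac{1}{34}\right) = -14 - \frac{7}{34} = - \frac{483}{34}$)
$r = - \frac{257}{2498}$ ($r = \left(-257\right) \frac{1}{2498} = - \frac{257}{2498} \approx -0.10288$)
$H = - \frac{130814}{277263}$ ($H = - \frac{462}{978} + \frac{2}{3 \cdot 1134} = \left(-462\right) \frac{1}{978} + \frac{2}{3} \cdot \frac{1}{1134} = - \frac{77}{163} + \frac{1}{1701} = - \frac{130814}{277263} \approx -0.4718$)
$M = \frac{235750}{21233}$ ($M = -3 - - \frac{299449}{21233} = -3 + \left(- \frac{257}{2498} + \frac{483}{34}\right) = -3 + \frac{299449}{21233} = \frac{235750}{21233} \approx 11.103$)
$M + H = \frac{235750}{21233} - \frac{130814}{277263} = \frac{62587178588}{5887125279}$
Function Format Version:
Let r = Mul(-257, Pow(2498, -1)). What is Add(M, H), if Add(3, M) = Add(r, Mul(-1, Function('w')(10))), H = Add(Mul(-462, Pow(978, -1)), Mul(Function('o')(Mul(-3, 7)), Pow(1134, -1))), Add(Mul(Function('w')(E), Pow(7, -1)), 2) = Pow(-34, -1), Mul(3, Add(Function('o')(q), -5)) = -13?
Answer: Rational(62587178588, 5887125279) ≈ 10.631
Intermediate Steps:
Function('o')(q) = Rational(2, 3) (Function('o')(q) = Add(5, Mul(Rational(1, 3), -13)) = Add(5, Rational(-13, 3)) = Rational(2, 3))
Function('w')(E) = Rational(-483, 34) (Function('w')(E) = Add(-14, Mul(7, Pow(-34, -1))) = Add(-14, Mul(7, Rational(-1, 34))) = Add(-14, Rational(-7, 34)) = Rational(-483, 34))
r = Rational(-257, 2498) (r = Mul(-257, Rational(1, 2498)) = Rational(-257, 2498) ≈ -0.10288)
H = Rational(-130814, 277263) (H = Add(Mul(-462, Pow(978, -1)), Mul(Rational(2, 3), Pow(1134, -1))) = Add(Mul(-462, Rational(1, 978)), Mul(Rational(2, 3), Rational(1, 1134))) = Add(Rational(-77, 163), Rational(1, 1701)) = Rational(-130814, 277263) ≈ -0.47180)
M = Rational(235750, 21233) (M = Add(-3, Add(Rational(-257, 2498), Mul(-1, Rational(-483, 34)))) = Add(-3, Add(Rational(-257, 2498), Rational(483, 34))) = Add(-3, Rational(299449, 21233)) = Rational(235750, 21233) ≈ 11.103)
Add(M, H) = Add(Rational(235750, 21233), Rational(-130814, 277263)) = Rational(62587178588, 5887125279)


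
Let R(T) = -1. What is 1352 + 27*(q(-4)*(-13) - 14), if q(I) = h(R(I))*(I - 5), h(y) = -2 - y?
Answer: -2185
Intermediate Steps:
q(I) = 5 - I (q(I) = (-2 - 1*(-1))*(I - 5) = (-2 + 1)*(-5 + I) = -(-5 + I) = 5 - I)
1352 + 27*(q(-4)*(-13) - 14) = 1352 + 27*((5 - 1*(-4))*(-13) - 14) = 1352 + 27*((5 + 4)*(-13) - 14) = 1352 + 27*(9*(-13) - 14) = 1352 + 27*(-117 - 14) = 1352 + 27*(-131) = 1352 - 3537 = -2185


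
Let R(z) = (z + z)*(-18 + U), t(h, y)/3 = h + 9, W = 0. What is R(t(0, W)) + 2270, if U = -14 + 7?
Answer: 920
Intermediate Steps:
U = -7
t(h, y) = 27 + 3*h (t(h, y) = 3*(h + 9) = 3*(9 + h) = 27 + 3*h)
R(z) = -50*z (R(z) = (z + z)*(-18 - 7) = (2*z)*(-25) = -50*z)
R(t(0, W)) + 2270 = -50*(27 + 3*0) + 2270 = -50*(27 + 0) + 2270 = -50*27 + 2270 = -1350 + 2270 = 920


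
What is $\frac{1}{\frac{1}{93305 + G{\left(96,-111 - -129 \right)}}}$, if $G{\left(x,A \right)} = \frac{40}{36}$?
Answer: $\frac{839755}{9} \approx 93306.0$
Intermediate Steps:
$G{\left(x,A \right)} = \frac{10}{9}$ ($G{\left(x,A \right)} = 40 \cdot \frac{1}{36} = \frac{10}{9}$)
$\frac{1}{\frac{1}{93305 + G{\left(96,-111 - -129 \right)}}} = \frac{1}{\frac{1}{93305 + \frac{10}{9}}} = \frac{1}{\frac{1}{\frac{839755}{9}}} = \frac{1}{\frac{9}{839755}} = \frac{839755}{9}$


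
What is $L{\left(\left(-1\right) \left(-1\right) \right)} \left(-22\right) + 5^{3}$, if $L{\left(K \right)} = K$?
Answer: $103$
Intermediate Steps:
$L{\left(\left(-1\right) \left(-1\right) \right)} \left(-22\right) + 5^{3} = \left(-1\right) \left(-1\right) \left(-22\right) + 5^{3} = 1 \left(-22\right) + 125 = -22 + 125 = 103$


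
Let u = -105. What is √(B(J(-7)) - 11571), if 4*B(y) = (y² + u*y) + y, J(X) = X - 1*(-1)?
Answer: I*√11406 ≈ 106.8*I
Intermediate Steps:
J(X) = 1 + X (J(X) = X + 1 = 1 + X)
B(y) = -26*y + y²/4 (B(y) = ((y² - 105*y) + y)/4 = (y² - 104*y)/4 = -26*y + y²/4)
√(B(J(-7)) - 11571) = √((1 - 7)*(-104 + (1 - 7))/4 - 11571) = √((¼)*(-6)*(-104 - 6) - 11571) = √((¼)*(-6)*(-110) - 11571) = √(165 - 11571) = √(-11406) = I*√11406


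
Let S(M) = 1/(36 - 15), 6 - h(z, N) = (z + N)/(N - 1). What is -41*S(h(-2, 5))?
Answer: -41/21 ≈ -1.9524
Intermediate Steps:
h(z, N) = 6 - (N + z)/(-1 + N) (h(z, N) = 6 - (z + N)/(N - 1) = 6 - (N + z)/(-1 + N))
S(M) = 1/21
-41*S(h(-2, 5)) = -41*1/21 = -41/21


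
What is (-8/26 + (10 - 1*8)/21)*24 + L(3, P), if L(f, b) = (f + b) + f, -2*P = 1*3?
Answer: -109/182 ≈ -0.59890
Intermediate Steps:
P = -3/2 ≈ -1.5000
L(f, b) = b + 2*f (L(f, b) = (b + f) + f = b + 2*f)
(-8/26 + (10 - 1*8)/21)*24 + L(3, P) = (-8/26 + (10 - 1*8)/21)*24 + (-3/2 + 2*3) = (-8*1/26 + (10 - 8)*(1/21))*24 + (-3/2 + 6) = (-4/13 + 2*(1/21))*24 + 9/2 = (-4/13 + 2/21)*24 + 9/2 = -58/273*24 + 9/2 = -464/91 + 9/2 = -109/182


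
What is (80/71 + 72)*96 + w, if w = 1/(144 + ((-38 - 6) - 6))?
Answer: 46852679/6674 ≈ 7020.2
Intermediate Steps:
w = 1/94 (w = 1/(144 + (-44 - 6)) = 1/(144 - 50) = 1/94 ≈ 0.010638)
(80/71 + 72)*96 + w = (80/71 + 72)*96 + 1/94 = (5192/71)*96 + 1/94 = 498432/71 + 1/94 = 46852679/6674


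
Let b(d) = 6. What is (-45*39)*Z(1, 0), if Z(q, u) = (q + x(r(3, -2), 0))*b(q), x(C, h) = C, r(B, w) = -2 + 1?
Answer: 0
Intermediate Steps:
r(B, w) = -1
Z(q, u) = -6 + 6*q (Z(q, u) = (q - 1)*6 = (-1 + q)*6 = -6 + 6*q)
(-45*39)*Z(1, 0) = (-45*39)*(-6 + 6*1) = -1755*(-6 + 6) = -1755*0 = 0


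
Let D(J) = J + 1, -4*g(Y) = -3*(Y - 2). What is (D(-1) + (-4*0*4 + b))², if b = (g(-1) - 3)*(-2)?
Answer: 441/4 ≈ 110.25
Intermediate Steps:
g(Y) = -3/2 + 3*Y/4 (g(Y) = -(-3)*(Y - 2)/4 = -(-3)*(-2 + Y)/4 = -(6 - 3*Y)/4 = -3/2 + 3*Y/4)
D(J) = 1 + J
b = 21/2 (b = ((-3/2 + (¾)*(-1)) - 3)*(-2) = ((-3/2 - ¾) - 3)*(-2) = (-9/4 - 3)*(-2) = -21/4*(-2) = 21/2 ≈ 10.500)
(D(-1) + (-4*0*4 + b))² = ((1 - 1) + (-4*0*4 + 21/2))² = (0 + (0*4 + 21/2))² = (0 + (0 + 21/2))² = (0 + 21/2)² = (21/2)² = 441/4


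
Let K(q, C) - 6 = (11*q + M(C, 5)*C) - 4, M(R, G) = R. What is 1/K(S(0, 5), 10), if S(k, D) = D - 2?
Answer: 1/135 ≈ 0.0074074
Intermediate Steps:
S(k, D) = -2 + D
K(q, C) = 2 + C² + 11*q (K(q, C) = 6 + ((11*q + C*C) - 4) = 6 + ((11*q + C²) - 4) = 6 + ((C² + 11*q) - 4) = 6 + (-4 + C² + 11*q) = 2 + C² + 11*q)
1/K(S(0, 5), 10) = 1/(2 + 10² + 11*(-2 + 5)) = 1/(2 + 100 + 11*3) = 1/(2 + 100 + 33) = 1/135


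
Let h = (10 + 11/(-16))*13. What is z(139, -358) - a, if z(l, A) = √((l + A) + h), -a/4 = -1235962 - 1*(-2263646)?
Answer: 4110736 + I*√1567/4 ≈ 4.1107e+6 + 9.8963*I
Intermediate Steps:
h = 1937/16 (h = (10 + 11*(-1/16))*13 = (10 - 11/16)*13 = (149/16)*13 = 1937/16 ≈ 121.06)
a = -4110736 (a = -4*(-1235962 - 1*(-2263646)) = -4*(-1235962 + 2263646) = -4*1027684 = -4110736)
z(l, A) = √(1937/16 + A + l) (z(l, A) = √((l + A) + 1937/16) = √((A + l) + 1937/16) = √(1937/16 + A + l))
z(139, -358) - a = √(1937 + 16*(-358) + 16*139)/4 - 1*(-4110736) = √(1937 - 5728 + 2224)/4 + 4110736 = √(-1567)/4 + 4110736 = (I*√1567)/4 + 4110736 = I*√1567/4 + 4110736 = 4110736 + I*√1567/4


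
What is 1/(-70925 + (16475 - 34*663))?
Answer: -1/76992 ≈ -1.2988e-5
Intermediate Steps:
1/(-70925 + (16475 - 34*663)) = 1/(-70925 + (16475 - 1*22542)) = 1/(-70925 + (16475 - 22542)) = 1/(-70925 - 6067) = 1/(-76992) = -1/76992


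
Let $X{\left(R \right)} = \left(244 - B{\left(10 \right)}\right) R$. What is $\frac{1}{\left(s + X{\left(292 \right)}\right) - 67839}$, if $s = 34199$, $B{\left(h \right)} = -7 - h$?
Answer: $\frac{1}{42572} \approx 2.349 \cdot 10^{-5}$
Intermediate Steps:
$X{\left(R \right)} = 261 R$ ($X{\left(R \right)} = \left(244 - \left(-7 - 10\right)\right) R = \left(244 - -17\right) R = \left(244 + 17\right) R = 261 R$)
$\frac{1}{\left(s + X{\left(292 \right)}\right) - 67839} = \frac{1}{\left(34199 + 261 \cdot 292\right) - 67839} = \frac{1}{\left(34199 + 76212\right) - 67839} = \frac{1}{110411 - 67839} = \frac{1}{42572}$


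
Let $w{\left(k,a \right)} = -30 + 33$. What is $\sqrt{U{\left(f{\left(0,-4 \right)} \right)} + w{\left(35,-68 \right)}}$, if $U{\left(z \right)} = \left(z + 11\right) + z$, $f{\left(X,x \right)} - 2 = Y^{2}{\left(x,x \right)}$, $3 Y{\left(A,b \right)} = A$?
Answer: $\frac{\sqrt{194}}{3} \approx 4.6428$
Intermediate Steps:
$Y{\left(A,b \right)} = \frac{A}{3}$
$f{\left(X,x \right)} = 2 + \frac{x^{2}}{9}$ ($f{\left(X,x \right)} = 2 + \left(\frac{x}{3}\right)^{2} = 2 + \frac{x^{2}}{9}$)
$U{\left(z \right)} = 11 + 2 z$ ($U{\left(z \right)} = \left(11 + z\right) + z = 11 + 2 z$)
$w{\left(k,a \right)} = 3$
$\sqrt{U{\left(f{\left(0,-4 \right)} \right)} + w{\left(35,-68 \right)}} = \sqrt{\left(11 + 2 \left(2 + \frac{\left(-4\right)^{2}}{9}\right)\right) + 3} = \sqrt{\left(11 + 2 \left(2 + \frac{1}{9} \cdot 16\right)\right) + 3} = \sqrt{\left(11 + 2 \left(2 + \frac{16}{9}\right)\right) + 3} = \sqrt{\left(11 + 2 \cdot \frac{34}{9}\right) + 3} = \sqrt{\left(11 + \frac{68}{9}\right) + 3} = \sqrt{\frac{167}{9} + 3} = \sqrt{\frac{194}{9}} = \frac{\sqrt{194}}{3}$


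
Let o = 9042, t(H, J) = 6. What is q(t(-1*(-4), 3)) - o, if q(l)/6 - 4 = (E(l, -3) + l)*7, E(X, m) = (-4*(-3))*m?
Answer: -10278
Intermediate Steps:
E(X, m) = 12*m
q(l) = -1488 + 42*l (q(l) = 24 + 6*((12*(-3) + l)*7) = 24 + 6*((-36 + l)*7) = 24 + 6*(-252 + 7*l) = 24 + (-1512 + 42*l) = -1488 + 42*l)
q(t(-1*(-4), 3)) - o = (-1488 + 42*6) - 1*9042 = (-1488 + 252) - 9042 = -1236 - 9042 = -10278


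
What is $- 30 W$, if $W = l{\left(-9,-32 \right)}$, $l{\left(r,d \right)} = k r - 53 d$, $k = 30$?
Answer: $-42780$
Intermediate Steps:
$l{\left(r,d \right)} = - 53 d + 30 r$ ($l{\left(r,d \right)} = 30 r - 53 d = - 53 d + 30 r$)
$W = 1426$ ($W = \left(-53\right) \left(-32\right) + 30 \left(-9\right) = 1696 - 270 = 1426$)
$- 30 W = - 30 \cdot 1426 = \left(-1\right) 42780 = -42780$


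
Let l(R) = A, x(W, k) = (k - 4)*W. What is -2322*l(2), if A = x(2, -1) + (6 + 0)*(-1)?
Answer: 37152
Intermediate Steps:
x(W, k) = W*(-4 + k) (x(W, k) = (-4 + k)*W = W*(-4 + k))
A = -16 (A = 2*(-4 - 1) + (6 + 0)*(-1) = 2*(-5) + 6*(-1) = -10 - 6 = -16)
l(R) = -16
-2322*l(2) = -2322*(-16) = 37152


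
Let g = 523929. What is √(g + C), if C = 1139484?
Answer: √1663413 ≈ 1289.7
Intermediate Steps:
√(g + C) = √(523929 + 1139484) = √1663413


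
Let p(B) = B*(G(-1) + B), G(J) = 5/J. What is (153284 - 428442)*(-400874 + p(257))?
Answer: 92483355380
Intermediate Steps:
p(B) = B*(-5 + B) (p(B) = B*(5/(-1) + B) = B*(5*(-1) + B) = B*(-5 + B))
(153284 - 428442)*(-400874 + p(257)) = (153284 - 428442)*(-400874 + 257*(-5 + 257)) = -275158*(-400874 + 257*252) = -275158*(-400874 + 64764) = -275158*(-336110) = 92483355380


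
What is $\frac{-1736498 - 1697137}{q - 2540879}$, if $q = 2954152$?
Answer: $- \frac{3433635}{413273} \approx -8.3084$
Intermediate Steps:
$\frac{-1736498 - 1697137}{q - 2540879} = \frac{-1736498 - 1697137}{2954152 - 2540879} = - \frac{3433635}{413273}$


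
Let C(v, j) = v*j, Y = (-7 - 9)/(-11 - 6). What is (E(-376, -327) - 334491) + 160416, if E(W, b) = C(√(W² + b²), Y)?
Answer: -174075 + 16*√248305/17 ≈ -1.7361e+5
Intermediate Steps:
Y = 16/17 (Y = -16/(-17) = -16*(-1/17) = 16/17 ≈ 0.94118)
C(v, j) = j*v
E(W, b) = 16*√(W² + b²)/17
(E(-376, -327) - 334491) + 160416 = (16*√((-376)² + (-327)²)/17 - 334491) + 160416 = (16*√(141376 + 106929)/17 - 334491) + 160416 = (16*√248305/17 - 334491) + 160416 = (-334491 + 16*√248305/17) + 160416 = -174075 + 16*√248305/17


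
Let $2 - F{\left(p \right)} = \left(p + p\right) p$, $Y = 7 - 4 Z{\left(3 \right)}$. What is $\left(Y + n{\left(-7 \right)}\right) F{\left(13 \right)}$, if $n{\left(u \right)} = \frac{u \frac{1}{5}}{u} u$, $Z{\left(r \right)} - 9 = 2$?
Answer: $\frac{64512}{5} \approx 12902.0$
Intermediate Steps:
$Z{\left(r \right)} = 11$ ($Z{\left(r \right)} = 9 + 2 = 11$)
$Y = -37$ ($Y = 7 - 44 = -37$)
$n{\left(u \right)} = \frac{u}{5}$ ($n{\left(u \right)} = \frac{u \frac{1}{5}}{u} u = \frac{\frac{1}{5} u}{u} u = \frac{u}{5}$)
$F{\left(p \right)} = 2 - 2 p^{2}$ ($F{\left(p \right)} = 2 - \left(p + p\right) p = 2 - 2 p p = 2 - 2 p^{2}$)
$\left(Y + n{\left(-7 \right)}\right) F{\left(13 \right)} = \left(-37 + \frac{1}{5} \left(-7\right)\right) \left(2 - 2 \cdot 13^{2}\right) = \left(-37 - \frac{7}{5}\right) \left(2 - 338\right) = - \frac{192 \left(2 - 338\right)}{5} = \left(- \frac{192}{5}\right) \left(-336\right) = \frac{64512}{5}$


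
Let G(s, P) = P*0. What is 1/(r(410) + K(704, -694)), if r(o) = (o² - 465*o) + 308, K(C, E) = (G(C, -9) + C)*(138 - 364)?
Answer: -1/181346 ≈ -5.5143e-6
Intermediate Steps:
G(s, P) = 0
K(C, E) = -226*C (K(C, E) = (0 + C)*(138 - 364) = C*(-226) = -226*C)
r(o) = 308 + o² - 465*o
1/(r(410) + K(704, -694)) = 1/((308 + 410² - 465*410) - 226*704) = 1/((308 + 168100 - 190650) - 159104) = 1/(-22242 - 159104) = 1/(-181346) = -1/181346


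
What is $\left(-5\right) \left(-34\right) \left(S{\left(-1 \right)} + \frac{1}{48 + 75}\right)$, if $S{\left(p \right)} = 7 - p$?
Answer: $\frac{167450}{123} \approx 1361.4$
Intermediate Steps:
$\left(-5\right) \left(-34\right) \left(S{\left(-1 \right)} + \frac{1}{48 + 75}\right) = \left(-5\right) \left(-34\right) \left(\left(7 - -1\right) + \frac{1}{48 + 75}\right) = 170 \left(\left(7 + 1\right) + \frac{1}{123}\right) = 170 \left(8 + \frac{1}{123}\right) = 170 \cdot \frac{985}{123} = \frac{167450}{123}$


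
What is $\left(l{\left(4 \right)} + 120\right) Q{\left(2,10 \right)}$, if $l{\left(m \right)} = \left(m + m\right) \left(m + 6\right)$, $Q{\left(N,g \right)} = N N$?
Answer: $800$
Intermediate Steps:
$Q{\left(N,g \right)} = N^{2}$
$l{\left(m \right)} = 2 m \left(6 + m\right)$
$\left(l{\left(4 \right)} + 120\right) Q{\left(2,10 \right)} = \left(2 \cdot 4 \left(6 + 4\right) + 120\right) 2^{2} = \left(2 \cdot 4 \cdot 10 + 120\right) 4 = \left(80 + 120\right) 4 = 200 \cdot 4 = 800$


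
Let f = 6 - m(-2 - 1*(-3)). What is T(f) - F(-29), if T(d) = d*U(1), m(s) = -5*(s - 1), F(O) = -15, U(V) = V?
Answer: 21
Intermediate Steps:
m(s) = 5 - 5*s (m(s) = -5*(-1 + s) = 5 - 5*s)
f = 6 (f = 6 - (5 - 5*(-2 - 1*(-3))) = 6 - (5 - 5*(-2 + 3)) = 6 - (5 - 5*1) = 6 - (5 - 5) = 6 - 1*0 = 6 + 0 = 6)
T(d) = d (T(d) = d*1 = d)
T(f) - F(-29) = 6 - 1*(-15) = 6 + 15 = 21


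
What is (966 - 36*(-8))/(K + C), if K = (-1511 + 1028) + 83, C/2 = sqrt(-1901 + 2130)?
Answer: -41800/13257 - 209*sqrt(229)/13257 ≈ -3.3916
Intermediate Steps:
C = 2*sqrt(229) (C = 2*sqrt(-1901 + 2130) = 2*sqrt(229) ≈ 30.266)
K = -400 (K = -483 + 83 = -400)
(966 - 36*(-8))/(K + C) = (966 - 36*(-8))/(-400 + 2*sqrt(229)) = (966 + 288)/(-400 + 2*sqrt(229)) = 1254/(-400 + 2*sqrt(229))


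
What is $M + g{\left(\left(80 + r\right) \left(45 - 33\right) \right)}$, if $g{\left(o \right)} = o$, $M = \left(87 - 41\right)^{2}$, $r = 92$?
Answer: $4180$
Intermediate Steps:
$M = 2116$ ($M = 46^{2} = 2116$)
$M + g{\left(\left(80 + r\right) \left(45 - 33\right) \right)} = 2116 + \left(80 + 92\right) \left(45 - 33\right) = 2116 + 172 \cdot 12 = 2116 + 2064 = 4180$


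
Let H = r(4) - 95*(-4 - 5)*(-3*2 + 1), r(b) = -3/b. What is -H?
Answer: 17103/4 ≈ 4275.8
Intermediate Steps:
H = -17103/4 (H = -3/4 - 95*(-4 - 5)*(-3*2 + 1) = -3*¼ - (-855)*(-6 + 1) = -¾ - (-855)*(-5) = -¾ - 95*45 = -¾ - 4275 = -17103/4 ≈ -4275.8)
-H = -1*(-17103/4) = 17103/4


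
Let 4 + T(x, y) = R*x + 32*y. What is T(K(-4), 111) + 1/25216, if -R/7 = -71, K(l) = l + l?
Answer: -10792447/25216 ≈ -428.00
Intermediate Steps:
K(l) = 2*l
R = 497 (R = -7*(-71) = 497)
T(x, y) = -4 + 32*y + 497*x (T(x, y) = -4 + (497*x + 32*y) = -4 + (32*y + 497*x) = -4 + 32*y + 497*x)
T(K(-4), 111) + 1/25216 = (-4 + 32*111 + 497*(2*(-4))) + 1/25216 = (-4 + 3552 + 497*(-8)) + 1/25216 = (-4 + 3552 - 3976) + 1/25216 = -428 + 1/25216 = -10792447/25216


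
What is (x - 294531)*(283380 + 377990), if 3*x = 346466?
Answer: -355239683990/3 ≈ -1.1841e+11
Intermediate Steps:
x = 346466/3 (x = (⅓)*346466 = 346466/3 ≈ 1.1549e+5)
(x - 294531)*(283380 + 377990) = (346466/3 - 294531)*(283380 + 377990) = -537127/3*661370 = -355239683990/3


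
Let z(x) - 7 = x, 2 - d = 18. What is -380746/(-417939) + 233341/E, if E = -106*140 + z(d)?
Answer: -91868606845/6205976211 ≈ -14.803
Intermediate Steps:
d = -16 (d = 2 - 1*18 = 2 - 18 = -16)
z(x) = 7 + x
E = -14849 (E = -106*140 + (7 - 16) = -14840 - 9 = -14849)
-380746/(-417939) + 233341/E = -380746/(-417939) + 233341/(-14849) = -380746*(-1/417939) + 233341*(-1/14849) = 380746/417939 - 233341/14849 = -91868606845/6205976211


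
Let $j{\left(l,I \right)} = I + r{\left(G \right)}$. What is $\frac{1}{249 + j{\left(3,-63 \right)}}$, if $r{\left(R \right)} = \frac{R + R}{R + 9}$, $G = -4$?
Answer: $\frac{5}{922} \approx 0.005423$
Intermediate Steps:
$r{\left(R \right)} = \frac{2 R}{9 + R}$
$j{\left(l,I \right)} = - \frac{8}{5} + I$ ($j{\left(l,I \right)} = I + 2 \left(-4\right) \frac{1}{9 - 4} = I + 2 \left(-4\right) \frac{1}{5} = I - \frac{8}{5} = - \frac{8}{5} + I$)
$\frac{1}{249 + j{\left(3,-63 \right)}} = \frac{1}{249 - \frac{323}{5}} = \frac{1}{\frac{922}{5}} = \frac{5}{922}$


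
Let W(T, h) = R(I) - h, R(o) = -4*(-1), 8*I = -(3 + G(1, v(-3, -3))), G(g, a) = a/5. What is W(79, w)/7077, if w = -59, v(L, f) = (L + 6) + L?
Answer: 3/337 ≈ 0.0089021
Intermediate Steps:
v(L, f) = 6 + 2*L (v(L, f) = (6 + L) + L = 6 + 2*L)
G(g, a) = a/5 (G(g, a) = a*(⅕) = a/5)
I = -3/8 (I = (-(3 + (6 + 2*(-3))/5))/8 = (-(3 + (6 - 6)/5))/8 = (-(3 + (⅕)*0))/8 = (-(3 + 0))/8 = (-1*3)/8 = (⅛)*(-3) = -3/8 ≈ -0.37500)
R(o) = 4
W(T, h) = 4 - h
W(79, w)/7077 = (4 - 1*(-59))/7077 = (4 + 59)*(1/7077) = 63*(1/7077) = 3/337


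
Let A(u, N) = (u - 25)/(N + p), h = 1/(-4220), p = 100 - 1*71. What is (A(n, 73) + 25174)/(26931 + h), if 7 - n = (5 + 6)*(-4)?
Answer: 5418003140/5796089769 ≈ 0.93477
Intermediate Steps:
n = 51 (n = 7 - (5 + 6)*(-4) = 7 - 11*(-4) = 7 - 1*(-44) = 7 + 44 = 51)
p = 29 (p = 100 - 71 = 29)
h = -1/4220 ≈ -0.00023697
A(u, N) = (-25 + u)/(29 + N) (A(u, N) = (u - 25)/(N + 29) = (-25 + u)/(29 + N))
(A(n, 73) + 25174)/(26931 + h) = ((-25 + 51)/(29 + 73) + 25174)/(26931 - 1/4220) = (26/102 + 25174)/(113648819/4220) = ((1/102)*26 + 25174)*(4220/113648819) = (13/51 + 25174)*(4220/113648819) = (1283887/51)*(4220/113648819) = 5418003140/5796089769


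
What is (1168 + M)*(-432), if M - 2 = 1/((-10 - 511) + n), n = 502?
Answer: -9602928/19 ≈ -5.0542e+5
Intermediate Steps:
M = 37/19 (M = 2 + 1/((-10 - 511) + 502) = 2 + 1/(-521 + 502) = 2 + 1/(-19) = 2 - 1/19 = 37/19 ≈ 1.9474)
(1168 + M)*(-432) = (1168 + 37/19)*(-432) = (22229/19)*(-432) = -9602928/19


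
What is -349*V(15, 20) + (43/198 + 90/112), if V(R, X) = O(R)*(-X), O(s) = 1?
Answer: 38702779/5544 ≈ 6981.0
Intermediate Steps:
V(R, X) = -X (V(R, X) = 1*(-X) = -X)
-349*V(15, 20) + (43/198 + 90/112) = -(-349)*20 + (43/198 + 90/112) = -349*(-20) + (43*(1/198) + 90*(1/112)) = 6980 + (43/198 + 45/56) = 6980 + 5659/5544 = 38702779/5544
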